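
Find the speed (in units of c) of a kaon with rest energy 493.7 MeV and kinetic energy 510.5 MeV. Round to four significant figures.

K = (γ−1)mc², so γ = 1 + 510.5/493.7 = 2.034.
Then v/c = √(1 − γ⁻²) = √(1 − 0.241712) = √0.758288 = 0.8708.

0.8708c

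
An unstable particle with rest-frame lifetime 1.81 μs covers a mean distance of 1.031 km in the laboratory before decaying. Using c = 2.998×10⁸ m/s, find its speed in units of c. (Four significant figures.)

Let x = d/(cτ) = 1031 m / (2.998×10⁸ m/s × 1.810×10^-6 s) = 1.9. Since d = βγcτ, x = βγ = β/√(1−β²).
Solving: β² = x²/(1+x²) = 3.61/4.61 = 0.78308, so β = 0.8849.

0.8849c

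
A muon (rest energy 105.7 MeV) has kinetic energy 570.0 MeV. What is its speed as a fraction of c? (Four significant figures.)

γ = 1 + K/(mc²) = 1 + 570.0/105.7 = 6.3926.
β = √(1 − 1/γ²) = √(1 − 0.0244706) = √0.9755294 = 0.9877.

0.9877c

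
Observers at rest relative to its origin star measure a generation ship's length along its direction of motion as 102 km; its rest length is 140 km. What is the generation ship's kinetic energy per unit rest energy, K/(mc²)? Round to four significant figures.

0.3725

Length contraction gives γ = L₀/L = 140/102 = 1.37255.
Since K = (γ−1)mc², K/(mc²) = 1.37255 − 1 = 0.3725.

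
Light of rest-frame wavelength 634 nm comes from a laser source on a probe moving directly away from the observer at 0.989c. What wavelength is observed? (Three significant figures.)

8530 nm

Relativistic Doppler for wavelength: λ_obs = λ_src · √((1+β)/(1−β)).
With β = 0.989: factor = √(1.989/0.011) = 13.447.
λ_obs = 634 × 13.447 = 8530 nm.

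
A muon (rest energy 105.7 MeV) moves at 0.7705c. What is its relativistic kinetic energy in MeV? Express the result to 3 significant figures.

γ = 1/√(1 − β²) = 1/√(1 − 0.59367025) = 1/√0.40632975 = 1.56878.
Kinetic energy: K = (γ − 1)mc² = (1.56878 − 1) × 105.7 MeV = 0.56878 × 105.7 = 60.1 MeV.

60.1 MeV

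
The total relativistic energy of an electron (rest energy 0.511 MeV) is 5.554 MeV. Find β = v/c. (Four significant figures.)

Total energy E = γmc² gives γ = 5.554/0.511 = 10.869.
Hence β = √(1 − 1/γ²) = √(1 − 0.00846488) = √0.99153512 = 0.9958.

0.9958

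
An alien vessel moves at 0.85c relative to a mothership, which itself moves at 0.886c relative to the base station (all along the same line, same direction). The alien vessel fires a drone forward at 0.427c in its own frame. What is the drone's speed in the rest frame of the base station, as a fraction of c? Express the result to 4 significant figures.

0.9961c

Apply u = (u'+v)/(1+u'v) twice. Drone in the mothership frame: (0.427+0.85)/(1+0.427·0.85) = 1.277/1.36295 = 0.93694c.
That velocity, transformed to the rest frame of the base station: (0.93694+0.886)/(1+0.93694·0.886) = 1.82294/1.83012884 = 0.99607c.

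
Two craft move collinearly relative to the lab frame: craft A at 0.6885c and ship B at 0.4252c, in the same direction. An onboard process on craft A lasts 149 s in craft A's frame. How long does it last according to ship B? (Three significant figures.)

161 s

Speed of craft A in ship B's frame: u = (v_A − v_B)/(1 − v_A v_B/c²) = (0.6885 − 0.4252)/(1 − 0.6885×0.4252) = 0.2633/0.7072498 = 0.37229; |u| = 0.37229c.
γ for this relative speed: γ = 1/√(1 − 0.1386) = 1.0775.
Craft A's interval is proper; time dilation gives Δt_B = γΔτ = 1.0775 × 149 s = 161 s.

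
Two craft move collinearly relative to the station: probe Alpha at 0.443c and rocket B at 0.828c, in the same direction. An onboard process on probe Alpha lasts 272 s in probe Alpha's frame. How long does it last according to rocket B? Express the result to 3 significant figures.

343 s

The velocity of probe Alpha relative to rocket B is (0.443 − 0.828)c / (1 − 0.443×0.828) = −0.60803c; relative speed 0.60803c.
γ for this relative speed: γ = 1/√(1 − 0.3697) = 1.2596.
The clock on probe Alpha records proper time, so rocket B measures Δt = γΔτ = 1.2596 × 272 = 343 s.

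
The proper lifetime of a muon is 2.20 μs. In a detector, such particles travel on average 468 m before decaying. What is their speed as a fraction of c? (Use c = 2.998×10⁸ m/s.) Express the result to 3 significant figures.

Let x = d/(cτ) = 468.0 m / (2.998×10⁸ m/s × 2.200×10^-6 s) = 0.70956. Since d = βγcτ, x = βγ = β/√(1−β²).
Solving: β² = x²/(1+x²) = 0.503475/1.503475 = 0.334874, so β = 0.579.

0.579c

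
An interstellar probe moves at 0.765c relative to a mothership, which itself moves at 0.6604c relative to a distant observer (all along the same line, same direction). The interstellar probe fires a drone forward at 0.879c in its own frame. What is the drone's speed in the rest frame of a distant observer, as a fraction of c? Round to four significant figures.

Compose velocities in two stages. Stage 1 (into S'): u₁ = (0.879+0.765)/(1+0.879×0.765) = 0.983.
Stage 2 (into S): u = (0.983+0.6604)/(1+0.983×0.6604) = 0.9965, so the speed is 0.9965c.

0.9965c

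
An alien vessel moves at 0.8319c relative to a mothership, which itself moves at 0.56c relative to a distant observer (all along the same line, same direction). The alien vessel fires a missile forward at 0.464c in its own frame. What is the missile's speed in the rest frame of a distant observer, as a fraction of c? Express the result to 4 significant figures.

0.9812c

Compose velocities in two stages. Stage 1 (into S'): u₁ = (0.464+0.8319)/(1+0.464×0.8319) = 0.93499.
Stage 2 (into S): u = (0.93499+0.56)/(1+0.93499×0.56) = 0.98123, so the speed is 0.9812c.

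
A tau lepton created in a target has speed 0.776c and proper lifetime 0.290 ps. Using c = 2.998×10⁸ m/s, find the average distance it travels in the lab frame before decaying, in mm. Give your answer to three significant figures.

0.107 mm

Lorentz factor: γ = (1 − 0.602176)^(−1/2) = 1.5855.
Lab-frame lifetime: Δt = γτ = 1.5855 × 0.290 ps = 0.45979 ps.
Distance: d = vΔt = 0.776 × 2.998×10⁸ m/s × 4.5979×10^-13 s = 1.07×10^-4 m = 0.107 mm.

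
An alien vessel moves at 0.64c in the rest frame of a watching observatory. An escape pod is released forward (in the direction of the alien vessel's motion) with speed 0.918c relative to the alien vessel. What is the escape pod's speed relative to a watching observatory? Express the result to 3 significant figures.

0.981c

Relativistic velocity addition: u = (u' + v)/(1 + u'v/c²), with u' = 0.918c and v = 0.64c.
Numerator: 0.918 + 0.64 = 1.558. Denominator: 1 + (0.918)(0.64) = 1.58752.
u = 1.558/1.58752 = 0.9814, so the speed is 0.981c.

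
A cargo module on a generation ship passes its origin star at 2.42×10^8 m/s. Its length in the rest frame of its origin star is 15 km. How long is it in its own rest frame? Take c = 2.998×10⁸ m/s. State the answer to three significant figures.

β = v/c = (2.42×10^8 m/s)/(2.998×10⁸ m/s) = 0.807205.
Lorentz factor: γ = (1 − 0.6515799)^(−1/2) = 1.6941.
Proper length: L₀ = γ·L = 1.6941 × 15 = 25.4 km.

25.4 km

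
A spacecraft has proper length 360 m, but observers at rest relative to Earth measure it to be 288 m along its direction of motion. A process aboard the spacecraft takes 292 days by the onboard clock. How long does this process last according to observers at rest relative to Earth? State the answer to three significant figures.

365 days

From L = L₀/γ: γ = 360/288 = 1.25.
The same γ dilates the second interval: 1.25 × 292 days = 365 days.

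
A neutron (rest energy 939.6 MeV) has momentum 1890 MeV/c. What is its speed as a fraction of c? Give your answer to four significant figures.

0.8954c

βγ = pc/(mc²) = 1890/939.6 = 2.0115.
Since γ² = 1 + (βγ)² = 5.04613, γ = √5.04613 = 2.24636, and β = (βγ)/γ = 2.0115/2.24636 = 0.8954.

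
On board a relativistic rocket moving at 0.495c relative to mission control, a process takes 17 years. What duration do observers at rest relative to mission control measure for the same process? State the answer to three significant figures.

Lorentz factor: γ = (1 − 0.245025)^(−1/2) = 1.1509.
The onboard clock measures proper time, so the interval in the rest frame of mission control is dilated: Δt = γ·Δτ = 1.1509 × 17 years = 19.6 years.

19.6 years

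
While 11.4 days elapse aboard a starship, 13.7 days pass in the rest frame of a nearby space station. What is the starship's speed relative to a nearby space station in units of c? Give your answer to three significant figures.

0.555c

γ = Δt/Δτ = 13.7/11.4 = 1.2018.
β = √(1 − 1/γ²) = √(1 − 0.692366) = √0.307634 = 0.555.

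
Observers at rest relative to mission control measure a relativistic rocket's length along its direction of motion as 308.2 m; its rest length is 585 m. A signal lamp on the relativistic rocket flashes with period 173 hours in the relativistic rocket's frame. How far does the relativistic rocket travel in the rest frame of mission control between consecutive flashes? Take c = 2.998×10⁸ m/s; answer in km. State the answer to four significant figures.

3.012×10^11 km

Length contraction gives γ = L₀/L = 585/308.2 = 1.89812.
β = √(1 − 1/γ²) = 0.84997. Lab-frame period = γτ = 1.89812×173 hours = 328.37 hours. Distance = βc × γτ = 0.84997 × 2.998×10⁸ m/s × 1182132 s = 3.0123×10^14 m = 3.012×10^11 km.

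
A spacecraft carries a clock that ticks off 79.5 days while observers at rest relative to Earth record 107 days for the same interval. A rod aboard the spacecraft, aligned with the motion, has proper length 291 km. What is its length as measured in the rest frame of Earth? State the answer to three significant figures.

216 km

From Δt = γΔτ: γ = 107/79.5 = 1.34591.
L = L₀/γ = 291/1.34591 = 216 km.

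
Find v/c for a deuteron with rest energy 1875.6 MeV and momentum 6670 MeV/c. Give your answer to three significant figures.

0.963

βγ = pc/(mc²) = 6670/1875.6 = 3.5562.
Since γ² = 1 + (βγ)² = 13.6466, γ = √13.6466 = 3.69413, and β = (βγ)/γ = 3.5562/3.69413 = 0.963.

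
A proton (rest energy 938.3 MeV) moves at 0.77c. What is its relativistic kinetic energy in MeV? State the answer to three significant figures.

β² = 0.5929, so γ = 1/√0.4071 = 1.56729.
Kinetic energy: K = (γ − 1)mc² = (1.56729 − 1) × 938.3 MeV = 0.56729 × 938.3 = 532 MeV.

532 MeV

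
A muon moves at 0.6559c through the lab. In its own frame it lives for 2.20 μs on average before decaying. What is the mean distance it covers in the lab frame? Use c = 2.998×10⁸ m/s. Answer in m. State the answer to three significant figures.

Lorentz factor: γ = (1 − 0.43020481)^(−1/2) = 1.3248.
Lab-frame lifetime: Δt = γτ = 1.3248 × 2.20 μs = 2.9146 μs.
Distance: d = vΔt = 0.6559 × 2.998×10⁸ m/s × 2.9146×10^-6 s = 573 m.

573 m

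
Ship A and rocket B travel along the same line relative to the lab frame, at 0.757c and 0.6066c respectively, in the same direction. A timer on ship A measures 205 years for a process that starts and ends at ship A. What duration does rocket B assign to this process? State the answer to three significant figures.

213 years

Transform ship A's velocity into rocket B's frame: (0.757 − 0.6066)/(1 − 0.757·0.6066) = 0.1504/0.5408038, so the relative speed is 0.2781c.
At |u| = 0.2781c, γ = (1 − 0.0773396)^(−1/2) = 1.0411.
Ship A's interval is proper; time dilation gives Δt_B = γΔτ = 1.0411 × 205 years = 213 years.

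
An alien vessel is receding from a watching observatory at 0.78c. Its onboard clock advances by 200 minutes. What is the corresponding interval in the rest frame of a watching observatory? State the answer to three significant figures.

γ = 1/√(1 − β²) = 1/√(1 − 0.6084) = 1/√0.3916 = 1/0.62578 = 1.598.
The onboard clock measures proper time, so the interval in the rest frame of a watching observatory is dilated: Δt = γ·Δτ = 1.598 × 200 minutes = 320 minutes.

320 minutes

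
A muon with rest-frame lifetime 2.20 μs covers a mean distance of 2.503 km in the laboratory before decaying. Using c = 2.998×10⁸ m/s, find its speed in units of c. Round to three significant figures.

0.967c

Let x = d/(cτ) = 2503 m / (2.998×10⁸ m/s × 2.200×10^-6 s) = 3.795. Since d = βγcτ, x = βγ = β/√(1−β²).
Solving: β² = x²/(1+x²) = 14.402/15.402 = 0.935073, so β = 0.967.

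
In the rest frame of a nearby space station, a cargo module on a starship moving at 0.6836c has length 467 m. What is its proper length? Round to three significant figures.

Lorentz factor: γ = (1 − 0.46730896)^(−1/2) = 1.3701.
Proper length: L₀ = γ·L = 1.3701 × 467 = 640 m.

640 m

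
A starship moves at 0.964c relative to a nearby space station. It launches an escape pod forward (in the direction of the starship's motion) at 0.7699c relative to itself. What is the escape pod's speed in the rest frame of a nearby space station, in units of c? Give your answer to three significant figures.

Relativistic velocity addition: u = (u' + v)/(1 + u'v/c²), with u' = 0.7699c and v = 0.964c.
Numerator: 0.7699 + 0.964 = 1.7339. Denominator: 1 + (0.7699)(0.964) = 1.7421836.
u = 1.7339/1.7421836 = 0.99525, so the speed is 0.995c.

0.995c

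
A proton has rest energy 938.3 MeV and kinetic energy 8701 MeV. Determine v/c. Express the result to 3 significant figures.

γ = 1 + K/(mc²) = 1 + 8701/938.3 = 10.273.
β = √(1 − 1/γ²) = √(1 − 0.00947557) = √0.99052443 = 0.995.

0.995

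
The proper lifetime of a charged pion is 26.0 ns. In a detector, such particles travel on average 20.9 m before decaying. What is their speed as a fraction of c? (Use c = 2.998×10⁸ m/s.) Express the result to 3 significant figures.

d = βγcτ ⇒ βγ = d/(cτ) = 20.90 m / (7.7948 m) = 2.6813.
β = (βγ)/√(1+(βγ)²) = 2.6813/√8.18937 = 0.937.

0.937c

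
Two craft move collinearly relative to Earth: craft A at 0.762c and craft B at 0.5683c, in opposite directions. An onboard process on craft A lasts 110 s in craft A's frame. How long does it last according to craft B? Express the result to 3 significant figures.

Speed of craft A in craft B's frame: u = (v_A + v_B)/(1 + v_A v_B/c²) = (0.762 + 0.5683)/(1 + 0.762×0.5683) = 1.3303/1.4330446 = 0.9283; |u| = 0.9283c.
γ for this relative speed: γ = 1/√(1 − 0.861741) = 2.6894.
The clock on craft A records proper time, so craft B measures Δt = γΔτ = 2.6894 × 110 = 296 s.

296 s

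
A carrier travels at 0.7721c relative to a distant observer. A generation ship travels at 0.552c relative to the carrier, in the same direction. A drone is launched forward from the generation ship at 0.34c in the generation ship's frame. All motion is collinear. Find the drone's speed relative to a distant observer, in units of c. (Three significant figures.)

Compose velocities in two stages. Stage 1 (into S'): u₁ = (0.34+0.552)/(1+0.34×0.552) = 0.75104.
Stage 2 (into S): u = (0.75104+0.7721)/(1+0.75104×0.7721) = 0.96409, so the speed is 0.964c.

0.964c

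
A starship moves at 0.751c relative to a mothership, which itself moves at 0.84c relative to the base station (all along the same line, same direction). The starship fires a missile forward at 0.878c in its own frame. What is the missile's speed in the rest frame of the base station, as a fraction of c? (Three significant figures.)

Compose velocities in two stages. Stage 1 (into S'): u₁ = (0.878+0.751)/(1+0.878×0.751) = 0.98169.
Stage 2 (into S): u = (0.98169+0.84)/(1+0.98169×0.84) = 0.99839, so the speed is 0.998c.

0.998c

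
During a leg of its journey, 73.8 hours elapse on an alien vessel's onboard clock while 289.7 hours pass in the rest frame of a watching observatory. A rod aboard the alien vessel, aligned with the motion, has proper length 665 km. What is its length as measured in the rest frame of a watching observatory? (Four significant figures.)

169.4 km

The time-dilation ratio gives γ = 289.7/73.8 = 3.92547.
L = L₀/γ = 665/3.92547 = 169.4 km.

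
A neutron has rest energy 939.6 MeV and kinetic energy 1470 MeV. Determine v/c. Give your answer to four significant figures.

K = (γ−1)mc², so γ = 1 + 1470/939.6 = 2.5645.
Then v/c = √(1 − γ⁻²) = √(1 − 0.152053) = √0.847947 = 0.9208.

0.9208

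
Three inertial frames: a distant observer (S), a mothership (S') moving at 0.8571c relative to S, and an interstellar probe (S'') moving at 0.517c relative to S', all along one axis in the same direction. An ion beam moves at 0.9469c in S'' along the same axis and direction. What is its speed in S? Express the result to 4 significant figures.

First combine the ion beam and interstellar probe (S''→S'): u₁ = (0.9469 + 0.517)/(1 + 0.9469×0.517) = 1.4639/1.4895473 = 0.98278.
Then combine with the mothership (S'→S): u = (0.98278 + 0.8571)/(1 + 0.98278×0.8571) = 1.83988/1.842340738 = 0.99866.

0.9987c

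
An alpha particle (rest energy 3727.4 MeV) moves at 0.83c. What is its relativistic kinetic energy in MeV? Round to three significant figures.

2960 MeV

Lorentz factor: γ = (1 − 0.6889)^(−1/2) = 1.79287.
Kinetic energy: K = (γ − 1)mc² = (1.79287 − 1) × 3727.4 MeV = 0.79287 × 3727.4 = 2960 MeV.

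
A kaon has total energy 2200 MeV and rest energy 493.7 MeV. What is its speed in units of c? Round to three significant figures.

0.974c

Total energy E = γmc² gives γ = 2200/493.7 = 4.4561.
Hence β = √(1 − 1/γ²) = √(1 − 0.0503605) = √0.9496395 = 0.974.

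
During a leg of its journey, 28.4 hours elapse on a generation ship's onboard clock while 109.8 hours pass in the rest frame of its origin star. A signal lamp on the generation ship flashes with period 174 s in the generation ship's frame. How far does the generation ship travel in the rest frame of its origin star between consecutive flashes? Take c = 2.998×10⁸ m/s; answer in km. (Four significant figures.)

1.948×10^8 km

From Δt = γΔτ: γ = 109.8/28.4 = 3.8662.
β = √(1 − 1/γ²) = 0.96597. Lab-frame period = γτ = 3.8662×174 s = 672.72 s. Distance = βc × γτ = 0.96597 × 2.998×10⁸ m/s × 672.72 s = 1.9482×10^11 m = 1.948×10^8 km.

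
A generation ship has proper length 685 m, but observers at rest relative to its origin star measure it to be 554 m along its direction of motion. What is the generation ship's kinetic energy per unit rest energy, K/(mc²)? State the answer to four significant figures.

0.2365

From L = L₀/γ: γ = 685/554 = 1.23646.
Since K = (γ−1)mc², K/(mc²) = 1.23646 − 1 = 0.2365.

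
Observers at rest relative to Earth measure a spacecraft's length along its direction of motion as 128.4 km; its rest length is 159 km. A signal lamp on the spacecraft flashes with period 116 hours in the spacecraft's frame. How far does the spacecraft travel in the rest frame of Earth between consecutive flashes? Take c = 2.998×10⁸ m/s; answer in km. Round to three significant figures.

Length contraction gives γ = L₀/L = 159/128.4 = 1.23832.
β = √(1 − 1/γ²) = 0.5898. Lab-frame period = γτ = 1.23832×116 hours = 143.65 hours. Distance = βc × γτ = 0.5898 × 2.998×10⁸ m/s × 517140 s = 9.1442×10^13 m = 9.14×10^10 km.

9.14×10^10 km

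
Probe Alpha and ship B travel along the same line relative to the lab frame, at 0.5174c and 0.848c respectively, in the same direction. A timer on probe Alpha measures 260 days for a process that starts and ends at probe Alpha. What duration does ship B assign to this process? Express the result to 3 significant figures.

Transform probe Alpha's velocity into ship B's frame: (0.5174 − 0.848)/(1 − 0.5174·0.848) = −0.3306/0.5612448, so the relative speed is 0.58905c.
γ for this relative speed: γ = 1/√(1 − 0.34698) = 1.2375.
The clock on probe Alpha records proper time, so ship B measures Δt = γΔτ = 1.2375 × 260 = 322 days.

322 days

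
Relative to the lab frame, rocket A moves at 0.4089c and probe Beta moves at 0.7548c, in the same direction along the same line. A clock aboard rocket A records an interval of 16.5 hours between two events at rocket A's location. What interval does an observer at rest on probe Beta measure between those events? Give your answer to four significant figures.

Speed of rocket A in probe Beta's frame: u = (v_A − v_B)/(1 − v_A v_B/c²) = (0.4089 − 0.7548)/(1 − 0.4089×0.7548) = −0.3459/0.69136228 = −0.50032; |u| = 0.50032c.
γ for this relative speed: γ = 1/√(1 − 0.25032) = 1.1549.
The clock on rocket A records proper time, so probe Beta measures Δt = γΔτ = 1.1549 × 16.5 = 19.06 hours.

19.06 hours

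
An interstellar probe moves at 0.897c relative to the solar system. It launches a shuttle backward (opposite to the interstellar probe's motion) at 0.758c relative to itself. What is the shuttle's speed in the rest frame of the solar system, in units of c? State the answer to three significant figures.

In units of c, u = (u' + v)/(1 + u'v) with u' = −0.758 and v = 0.897.
Numerator: −0.758 + 0.897 = 0.139. Denominator: 1 + (−0.758)(0.897) = 0.320074.
u = 0.139/0.320074 = 0.43427, so the speed is 0.434c.

0.434c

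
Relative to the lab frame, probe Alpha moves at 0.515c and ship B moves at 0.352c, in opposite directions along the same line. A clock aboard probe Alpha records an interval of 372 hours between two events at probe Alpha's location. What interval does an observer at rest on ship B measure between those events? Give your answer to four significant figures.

Speed of probe Alpha in ship B's frame: u = (v_A + v_B)/(1 + v_A v_B/c²) = (0.515 + 0.352)/(1 + 0.515×0.352) = 0.867/1.18128 = 0.73395; |u| = 0.73395c.
γ for this relative speed: γ = 1/√(1 − 0.538683) = 1.4723.
The clock on probe Alpha records proper time, so ship B measures Δt = γΔτ = 1.4723 × 372 = 547.7 hours.

547.7 hours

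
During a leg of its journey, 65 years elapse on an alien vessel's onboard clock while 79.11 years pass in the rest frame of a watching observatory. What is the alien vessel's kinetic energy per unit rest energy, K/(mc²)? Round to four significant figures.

γ = Δt/Δτ = 79.11/65 = 1.21708.
Since K = (γ−1)mc², K/(mc²) = 1.21708 − 1 = 0.2171.

0.2171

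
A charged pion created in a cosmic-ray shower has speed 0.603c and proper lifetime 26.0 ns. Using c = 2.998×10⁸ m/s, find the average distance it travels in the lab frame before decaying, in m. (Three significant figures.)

5.89 m

γ = 1/√(1 − β²) = 1/√(1 − 0.363609) = 1/√0.636391 = 1/0.797741 = 1.2535.
Lab-frame lifetime: Δt = γτ = 1.2535 × 26.0 ns = 32.591 ns.
Distance: d = vΔt = 0.603 × 2.998×10⁸ m/s × 3.2591×10^-8 s = 5.89 m.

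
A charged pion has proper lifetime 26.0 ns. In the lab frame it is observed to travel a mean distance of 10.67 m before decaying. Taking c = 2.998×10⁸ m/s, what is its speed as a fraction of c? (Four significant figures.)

0.8075c

Lab distance = (lab lifetime)·v = γτ·βc, so βγ = d/(cτ) = 10.67/(2.998×10⁸ × 2.600×10^-8) = 1.3689.
With βγ = 1.3689: γ² = 1 + (βγ)² = 2.87389, and β = (βγ)/γ = 1.3689/1.69526 = 0.8075.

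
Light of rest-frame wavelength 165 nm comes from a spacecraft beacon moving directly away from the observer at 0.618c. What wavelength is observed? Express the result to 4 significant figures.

Relativistic Doppler for wavelength: λ_obs = λ_src · √((1+β)/(1−β)).
With β = 0.618: factor = √(1.618/0.382) = 2.0581.
λ_obs = 165 × 2.0581 = 339.6 nm.

339.6 nm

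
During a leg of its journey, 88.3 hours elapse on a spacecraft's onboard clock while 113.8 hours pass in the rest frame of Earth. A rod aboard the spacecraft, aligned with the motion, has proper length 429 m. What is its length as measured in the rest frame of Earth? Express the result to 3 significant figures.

333 m

From Δt = γΔτ: γ = 113.8/88.3 = 1.28879.
The rod contracts by the same γ: 429 m / 1.28879 = 333 m.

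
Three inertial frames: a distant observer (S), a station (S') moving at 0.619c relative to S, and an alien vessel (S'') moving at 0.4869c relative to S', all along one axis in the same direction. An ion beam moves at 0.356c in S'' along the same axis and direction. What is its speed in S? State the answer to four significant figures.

0.9257c

Apply u = (u'+v)/(1+u'v) twice. Ion beam in the station frame: (0.356+0.4869)/(1+0.356·0.4869) = 0.8429/1.1733364 = 0.71838c.
That velocity, transformed to the rest frame of a distant observer: (0.71838+0.619)/(1+0.71838·0.619) = 1.33738/1.44467722 = 0.92573c.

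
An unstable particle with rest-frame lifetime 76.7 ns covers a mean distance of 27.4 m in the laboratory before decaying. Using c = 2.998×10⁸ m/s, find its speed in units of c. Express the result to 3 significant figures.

0.766c

Let x = d/(cτ) = 27.40 m / (2.998×10⁸ m/s × 7.670×10^-8 s) = 1.1916. Since d = βγcτ, x = βγ = β/√(1−β²).
Solving: β² = x²/(1+x²) = 1.41991/2.41991 = 0.586761, so β = 0.766.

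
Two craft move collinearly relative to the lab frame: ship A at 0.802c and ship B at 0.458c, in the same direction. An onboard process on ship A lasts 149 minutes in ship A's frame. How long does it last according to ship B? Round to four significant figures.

177.5 minutes

Transform ship A's velocity into ship B's frame: (0.802 − 0.458)/(1 − 0.802·0.458) = 0.344/0.632684, so the relative speed is 0.54372c.
γ for this relative speed: γ = 1/√(1 − 0.295631) = 1.1915.
Ship A's interval is proper; time dilation gives Δt_B = γΔτ = 1.1915 × 149 minutes = 177.5 minutes.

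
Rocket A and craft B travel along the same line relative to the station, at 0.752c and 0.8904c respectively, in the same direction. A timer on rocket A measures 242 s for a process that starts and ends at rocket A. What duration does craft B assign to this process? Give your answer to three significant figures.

The velocity of rocket A relative to craft B is (0.752 − 0.8904)c / (1 − 0.752×0.8904) = −0.41886c; relative speed 0.41886c.
At |u| = 0.41886c, γ = (1 − 0.175444)^(−1/2) = 1.1013.
The clock on rocket A records proper time, so craft B measures Δt = γΔτ = 1.1013 × 242 = 267 s.

267 s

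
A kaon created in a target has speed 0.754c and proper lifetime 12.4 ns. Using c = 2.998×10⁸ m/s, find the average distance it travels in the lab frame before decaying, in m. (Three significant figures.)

4.27 m

With β = 0.754, γ = 1/√(1 − 0.754²) = 1/√0.431484 = 1.5224.
Lab-frame lifetime: Δt = γτ = 1.5224 × 12.4 ns = 18.878 ns.
Distance: d = vΔt = 0.754 × 2.998×10⁸ m/s × 1.8878×10^-8 s = 4.27 m.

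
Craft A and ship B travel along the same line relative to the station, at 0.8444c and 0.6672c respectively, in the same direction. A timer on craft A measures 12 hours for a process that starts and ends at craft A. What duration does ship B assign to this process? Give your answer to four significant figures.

Transform craft A's velocity into ship B's frame: (0.8444 − 0.6672)/(1 − 0.8444·0.6672) = 0.1772/0.43661632, so the relative speed is 0.40585c.
At |u| = 0.40585c, γ = (1 − 0.164714)^(−1/2) = 1.0942.
The clock on craft A records proper time, so ship B measures Δt = γΔτ = 1.0942 × 12 = 13.13 hours.

13.13 hours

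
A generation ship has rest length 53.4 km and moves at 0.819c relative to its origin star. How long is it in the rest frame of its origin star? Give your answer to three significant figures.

30.6 km

With β = 0.819, γ = 1/√(1 − 0.819²) = 1/√0.329239 = 1.7428.
Length contraction: L = L₀/γ = 53.4/1.7428 = 30.6 km.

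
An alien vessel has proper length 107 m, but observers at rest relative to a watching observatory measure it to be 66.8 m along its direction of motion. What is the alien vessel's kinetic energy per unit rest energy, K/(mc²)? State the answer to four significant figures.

From L = L₀/γ: γ = 107/66.8 = 1.6018.
Since K = (γ−1)mc², K/(mc²) = 1.6018 − 1 = 0.6018.

0.6018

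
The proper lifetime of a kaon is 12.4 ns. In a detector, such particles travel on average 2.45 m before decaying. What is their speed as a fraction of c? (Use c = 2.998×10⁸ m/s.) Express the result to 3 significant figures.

0.550c

Let x = d/(cτ) = 2.450 m / (2.998×10⁸ m/s × 1.240×10^-8 s) = 0.65904. Since d = βγcτ, x = βγ = β/√(1−β²).
Solving: β² = x²/(1+x²) = 0.434334/1.434334 = 0.302812, so β = 0.550.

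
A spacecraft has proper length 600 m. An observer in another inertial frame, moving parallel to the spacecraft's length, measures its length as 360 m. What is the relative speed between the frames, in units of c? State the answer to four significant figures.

Length contraction gives γ = L₀/L = 600/360 = 1.6667.
β = √(1 − 1/γ²) = √0.640014 = 0.8000.

0.8000c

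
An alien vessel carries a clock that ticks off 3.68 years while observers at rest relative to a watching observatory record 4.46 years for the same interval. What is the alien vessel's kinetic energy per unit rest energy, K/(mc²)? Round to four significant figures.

From Δt = γΔτ: γ = 4.46/3.68 = 1.21196.
K/(mc²) = γ − 1 = 1.21196 − 1 = 0.2120.

0.2120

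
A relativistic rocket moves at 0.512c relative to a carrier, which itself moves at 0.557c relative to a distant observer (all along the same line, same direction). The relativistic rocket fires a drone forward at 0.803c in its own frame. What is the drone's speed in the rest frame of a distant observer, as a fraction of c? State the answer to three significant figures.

First combine the drone and relativistic rocket (S''→S'): u₁ = (0.803 + 0.512)/(1 + 0.803×0.512) = 1.315/1.411136 = 0.93187.
Then combine with the carrier (S'→S): u = (0.93187 + 0.557)/(1 + 0.93187×0.557) = 1.48887/1.51905159 = 0.98013.

0.980c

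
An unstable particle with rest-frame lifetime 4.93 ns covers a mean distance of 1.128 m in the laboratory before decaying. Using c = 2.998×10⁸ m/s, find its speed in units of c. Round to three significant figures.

0.607c

d = βγcτ ⇒ βγ = d/(cτ) = 1.128 m / (1.478014 m) = 0.76319.
β = (βγ)/√(1+(βγ)²) = 0.76319/√1.582459 = 0.607.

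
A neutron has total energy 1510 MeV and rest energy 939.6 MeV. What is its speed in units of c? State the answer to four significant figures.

0.7828c

Total energy E = γmc² gives γ = 1510/939.6 = 1.6071.
Hence β = √(1 − 1/γ²) = √(1 − 0.387181) = √0.612819 = 0.7828.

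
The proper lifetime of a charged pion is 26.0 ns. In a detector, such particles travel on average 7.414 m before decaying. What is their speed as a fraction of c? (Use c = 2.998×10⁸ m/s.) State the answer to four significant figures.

d = βγcτ ⇒ βγ = d/(cτ) = 7.414 m / (7.7948 m) = 0.95115.
β = (βγ)/√(1+(βγ)²) = 0.95115/√1.904686 = 0.6892.

0.6892c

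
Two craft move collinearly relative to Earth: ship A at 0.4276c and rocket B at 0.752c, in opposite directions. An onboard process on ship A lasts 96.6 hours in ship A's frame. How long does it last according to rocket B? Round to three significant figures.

Speed of ship A in rocket B's frame: u = (v_A + v_B)/(1 + v_A v_B/c²) = (0.4276 + 0.752)/(1 + 0.4276×0.752) = 1.1796/1.3215552 = 0.89258; |u| = 0.89258c.
At |u| = 0.89258c, γ = (1 − 0.796699)^(−1/2) = 2.2178.
The clock on ship A records proper time, so rocket B measures Δt = γΔτ = 2.2178 × 96.6 = 214 hours.

214 hours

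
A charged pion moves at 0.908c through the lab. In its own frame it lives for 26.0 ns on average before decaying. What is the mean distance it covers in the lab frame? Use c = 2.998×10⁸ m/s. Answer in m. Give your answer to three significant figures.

With β = 0.908, γ = 1/√(1 − 0.908²) = 1/√0.175536 = 2.3868.
Lab-frame lifetime: Δt = γτ = 2.3868 × 26.0 ns = 62.057 ns.
Distance: d = vΔt = 0.908 × 2.998×10⁸ m/s × 6.2057×10^-8 s = 16.9 m.

16.9 m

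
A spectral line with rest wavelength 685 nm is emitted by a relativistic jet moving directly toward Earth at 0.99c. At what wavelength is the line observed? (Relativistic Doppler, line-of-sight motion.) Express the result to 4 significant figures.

Relativistic Doppler for wavelength: λ_obs = λ_src · √((1−β)/(1+β)).
With β = 0.99: factor = √(0.01/1.99) = 0.070888.
λ_obs = 685 × 0.070888 = 48.56 nm.

48.56 nm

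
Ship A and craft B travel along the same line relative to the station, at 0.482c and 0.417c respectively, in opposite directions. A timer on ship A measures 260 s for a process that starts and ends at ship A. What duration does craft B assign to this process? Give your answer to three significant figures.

392 s

Speed of ship A in craft B's frame: u = (v_A + v_B)/(1 + v_A v_B/c²) = (0.482 + 0.417)/(1 + 0.482×0.417) = 0.899/1.200994 = 0.74855; |u| = 0.74855c.
At |u| = 0.74855c, γ = (1 − 0.560327)^(−1/2) = 1.5081.
Ship A's interval is proper; time dilation gives Δt_B = γΔτ = 1.5081 × 260 s = 392 s.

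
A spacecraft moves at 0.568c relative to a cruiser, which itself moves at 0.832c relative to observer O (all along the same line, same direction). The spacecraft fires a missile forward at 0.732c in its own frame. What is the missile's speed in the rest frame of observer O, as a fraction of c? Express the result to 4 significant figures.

Compose velocities in two stages. Stage 1 (into S'): u₁ = (0.732+0.568)/(1+0.732×0.568) = 0.91822.
Stage 2 (into S): u = (0.91822+0.832)/(1+0.91822×0.832) = 0.99221, so the speed is 0.9922c.

0.9922c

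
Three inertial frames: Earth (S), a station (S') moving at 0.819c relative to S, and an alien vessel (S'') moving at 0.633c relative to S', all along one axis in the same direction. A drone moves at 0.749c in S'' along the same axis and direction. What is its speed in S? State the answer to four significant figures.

First combine the drone and alien vessel (S''→S'): u₁ = (0.749 + 0.633)/(1 + 0.749×0.633) = 1.382/1.474117 = 0.93751.
Then combine with the station (S'→S): u = (0.93751 + 0.819)/(1 + 0.93751×0.819) = 1.75651/1.76782069 = 0.9936.

0.9936c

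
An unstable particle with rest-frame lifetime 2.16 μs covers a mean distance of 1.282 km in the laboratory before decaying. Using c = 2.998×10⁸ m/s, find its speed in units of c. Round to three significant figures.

d = βγcτ ⇒ βγ = d/(cτ) = 1282 m / (647.568 m) = 1.9797.
β = (βγ)/√(1+(βγ)²) = 1.9797/√4.91921 = 0.893.

0.893c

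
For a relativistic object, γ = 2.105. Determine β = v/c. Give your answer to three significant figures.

0.880

β = √(1 − 1/γ²) = √(1 − 1/4.431025) = √0.774319 = 0.880.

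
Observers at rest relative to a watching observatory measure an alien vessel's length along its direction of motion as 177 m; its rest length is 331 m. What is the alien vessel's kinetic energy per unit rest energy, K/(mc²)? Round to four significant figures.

γ = L₀/L = 331/177 = 1.87006.
Since K = (γ−1)mc², K/(mc²) = 1.87006 − 1 = 0.8701.

0.8701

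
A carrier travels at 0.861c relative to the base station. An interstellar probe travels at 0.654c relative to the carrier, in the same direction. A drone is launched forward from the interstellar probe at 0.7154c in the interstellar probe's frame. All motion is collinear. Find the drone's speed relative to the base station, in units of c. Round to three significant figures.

0.995c

First combine the drone and interstellar probe (S''→S'): u₁ = (0.7154 + 0.654)/(1 + 0.7154×0.654) = 1.3694/1.4678716 = 0.93292.
Then combine with the carrier (S'→S): u = (0.93292 + 0.861)/(1 + 0.93292×0.861) = 1.79392/1.80324412 = 0.99483.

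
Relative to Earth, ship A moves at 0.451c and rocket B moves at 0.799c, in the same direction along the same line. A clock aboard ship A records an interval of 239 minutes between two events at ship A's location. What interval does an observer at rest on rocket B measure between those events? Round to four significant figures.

Speed of ship A in rocket B's frame: u = (v_A − v_B)/(1 − v_A v_B/c²) = (0.451 − 0.799)/(1 − 0.451×0.799) = −0.348/0.639651 = −0.54405; |u| = 0.54405c.
γ for this relative speed: γ = 1/√(1 − 0.29599) = 1.1918.
Ship A's interval is proper; time dilation gives Δt_B = γΔτ = 1.1918 × 239 minutes = 284.8 minutes.

284.8 minutes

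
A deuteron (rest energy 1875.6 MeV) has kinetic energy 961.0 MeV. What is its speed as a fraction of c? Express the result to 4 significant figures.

0.7502c

K = (γ−1)mc², so γ = 1 + 961.0/1875.6 = 1.5124.
Then v/c = √(1 − γ⁻²) = √(1 − 0.437186) = √0.562814 = 0.7502.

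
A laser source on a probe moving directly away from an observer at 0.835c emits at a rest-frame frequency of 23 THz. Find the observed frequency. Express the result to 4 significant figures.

Relativistic Doppler (source moving away): f_obs = f_src · √((1−β)/(1+β)).
With β = 0.835: factor = √(0.165/1.835) = 0.29986.
f_obs = 23 × 0.29986 = 6.897 THz.

6.897 THz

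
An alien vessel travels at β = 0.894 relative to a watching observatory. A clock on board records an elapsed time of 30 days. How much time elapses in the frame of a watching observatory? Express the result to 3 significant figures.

67.0 days

With β = 0.894, γ = 1/√(1 − 0.894²) = 1/√0.200764 = 2.2318.
The onboard clock measures proper time, so the interval in the rest frame of a watching observatory is dilated: Δt = γ·Δτ = 2.2318 × 30 days = 67.0 days.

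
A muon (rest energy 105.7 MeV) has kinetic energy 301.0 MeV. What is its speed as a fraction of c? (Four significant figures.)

K = (γ−1)mc², so γ = 1 + 301.0/105.7 = 3.8477.
Then v/c = √(1 − γ⁻²) = √(1 − 0.0675457) = √0.9324543 = 0.9656.

0.9656c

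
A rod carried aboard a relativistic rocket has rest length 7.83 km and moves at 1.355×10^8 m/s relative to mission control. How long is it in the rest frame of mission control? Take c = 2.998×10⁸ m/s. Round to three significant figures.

6.98 km

β = v/c = (1.355×10^8 m/s)/(2.998×10⁸ m/s) = 0.451968.
With β = 0.451968, γ = 1/√(1 − 0.451968²) = 1/√0.7957249 = 1.121.
Length contraction: L = L₀/γ = 7.83/1.121 = 6.98 km.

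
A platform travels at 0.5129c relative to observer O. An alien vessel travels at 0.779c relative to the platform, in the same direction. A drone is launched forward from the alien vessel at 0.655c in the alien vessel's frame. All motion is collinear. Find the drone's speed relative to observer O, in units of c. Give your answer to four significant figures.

Apply u = (u'+v)/(1+u'v) twice. Drone in the platform frame: (0.655+0.779)/(1+0.655·0.779) = 1.434/1.510245 = 0.94951c.
That velocity, transformed to the rest frame of observer O: (0.94951+0.5129)/(1+0.94951·0.5129) = 1.46241/1.487003679 = 0.98346c.

0.9835c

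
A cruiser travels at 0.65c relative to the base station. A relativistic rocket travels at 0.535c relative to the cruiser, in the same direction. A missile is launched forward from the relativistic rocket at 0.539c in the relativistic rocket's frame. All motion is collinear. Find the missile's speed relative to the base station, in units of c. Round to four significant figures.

First combine the missile and relativistic rocket (S''→S'): u₁ = (0.539 + 0.535)/(1 + 0.539×0.535) = 1.074/1.288365 = 0.83361.
Then combine with the cruiser (S'→S): u = (0.83361 + 0.65)/(1 + 0.83361×0.65) = 1.48361/1.5418465 = 0.96223.

0.9622c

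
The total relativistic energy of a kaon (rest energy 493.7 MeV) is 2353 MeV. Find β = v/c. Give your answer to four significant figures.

0.9777

γ = E/(mc²) = 2353/493.7 = 4.7661.
β = √(1 − 1/γ²) = √(1 − 0.0440224) = √0.9559776 = 0.9777.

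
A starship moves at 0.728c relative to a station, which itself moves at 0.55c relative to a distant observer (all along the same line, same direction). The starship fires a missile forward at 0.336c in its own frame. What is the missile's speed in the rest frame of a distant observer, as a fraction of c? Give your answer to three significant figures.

Apply u = (u'+v)/(1+u'v) twice. Missile in the station frame: (0.336+0.728)/(1+0.336·0.728) = 1.064/1.244608 = 0.85489c.
That velocity, transformed to the rest frame of a distant observer: (0.85489+0.55)/(1+0.85489·0.55) = 1.40489/1.4701895 = 0.95558c.

0.956c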